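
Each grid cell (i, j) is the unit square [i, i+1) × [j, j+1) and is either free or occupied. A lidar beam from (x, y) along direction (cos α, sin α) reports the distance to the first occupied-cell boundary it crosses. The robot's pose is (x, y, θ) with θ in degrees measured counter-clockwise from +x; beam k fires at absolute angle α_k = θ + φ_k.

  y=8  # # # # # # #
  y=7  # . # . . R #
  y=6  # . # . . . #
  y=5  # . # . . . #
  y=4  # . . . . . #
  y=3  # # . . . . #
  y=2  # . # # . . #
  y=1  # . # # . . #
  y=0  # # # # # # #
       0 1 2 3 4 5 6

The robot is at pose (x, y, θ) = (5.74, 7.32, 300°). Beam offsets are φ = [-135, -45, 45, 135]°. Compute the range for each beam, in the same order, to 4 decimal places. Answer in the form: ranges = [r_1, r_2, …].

ranges = [2.6273, 6.5429, 0.2692, 0.7040]

beam 1: φ=-135°, α=165°
  dir = (cos 165°, sin 165°) = (-0.9659, 0.2588); from cell (5,7)
  next x-line at t=0.7661, next y-line at t=2.6273; Δt_x=1.0353, Δt_y=3.8637
    x: enter (4,7) at t=0.7661
    x: enter (3,7) at t=1.8014
    y: enter (3,8) at t=2.6273 ← occupied
  → r_1 = 2.6273
beam 2: φ=-45°, α=255°
  dir = (cos 255°, sin 255°) = (-0.2588, -0.9659); from cell (5,7)
  next x-line at t=2.8591, next y-line at t=0.3313; Δt_x=3.8637, Δt_y=1.0353
    y: enter (5,6) at t=0.3313
    y: enter (5,5) at t=1.3666
    y: enter (5,4) at t=2.4018
    x: enter (4,4) at t=2.8591
    y: enter (4,3) at t=3.4371
    y: enter (4,2) at t=4.4724
    y: enter (4,1) at t=5.5077
    y: enter (4,0) at t=6.5429 ← occupied
  → r_2 = 6.5429
beam 3: φ=45°, α=345°
  dir = (cos 345°, sin 345°) = (0.9659, -0.2588); from cell (5,7)
  next x-line at t=0.2692, next y-line at t=1.2364; Δt_x=1.0353, Δt_y=3.8637
    x: enter (6,7) at t=0.2692 ← occupied
  → r_3 = 0.2692
beam 4: φ=135°, α=75°
  dir = (cos 75°, sin 75°) = (0.2588, 0.9659); from cell (5,7)
  next x-line at t=1.0046, next y-line at t=0.7040; Δt_x=3.8637, Δt_y=1.0353
    y: enter (5,8) at t=0.7040 ← occupied
  → r_4 = 0.7040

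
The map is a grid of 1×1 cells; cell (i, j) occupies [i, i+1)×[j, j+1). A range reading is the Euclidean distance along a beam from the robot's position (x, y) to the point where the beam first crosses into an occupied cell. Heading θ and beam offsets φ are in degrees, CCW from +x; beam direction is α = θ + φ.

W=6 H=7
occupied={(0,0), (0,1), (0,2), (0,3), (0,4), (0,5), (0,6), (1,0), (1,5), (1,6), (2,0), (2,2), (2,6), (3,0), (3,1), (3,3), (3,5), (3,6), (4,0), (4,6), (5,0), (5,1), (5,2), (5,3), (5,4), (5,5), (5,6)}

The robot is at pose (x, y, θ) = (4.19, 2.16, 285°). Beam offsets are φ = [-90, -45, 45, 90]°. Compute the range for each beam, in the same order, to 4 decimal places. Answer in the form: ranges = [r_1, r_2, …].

beam 1: φ=-90°, α=195°
  cosα=-0.9659 sinα=-0.2588 | (4,2) | tMaxX 0.1967 tMaxY 0.6182 | tΔX 1.0353 tΔY 3.8637
    t=0.1967 [x] (3,2)
    t=0.6182 [y] (3,1) — stop
  → r_1 = 0.6182
beam 2: φ=-45°, α=240°
  cosα=-0.5000 sinα=-0.8660 | (4,2) | tMaxX 0.3800 tMaxY 0.1848 | tΔX 2.0000 tΔY 1.1547
    t=0.1848 [y] (4,1)
    t=0.3800 [x] (3,1) — stop
  → r_2 = 0.3800
beam 3: φ=45°, α=330°
  cosα=0.8660 sinα=-0.5000 | (4,2) | tMaxX 0.9353 tMaxY 0.3200 | tΔX 1.1547 tΔY 2.0000
    t=0.3200 [y] (4,1)
    t=0.9353 [x] (5,1) — stop
  → r_3 = 0.9353
beam 4: φ=90°, α=15°
  cosα=0.9659 sinα=0.2588 | (4,2) | tMaxX 0.8386 tMaxY 3.2455 | tΔX 1.0353 tΔY 3.8637
    t=0.8386 [x] (5,2) — stop
  → r_4 = 0.8386

ranges = [0.6182, 0.3800, 0.9353, 0.8386]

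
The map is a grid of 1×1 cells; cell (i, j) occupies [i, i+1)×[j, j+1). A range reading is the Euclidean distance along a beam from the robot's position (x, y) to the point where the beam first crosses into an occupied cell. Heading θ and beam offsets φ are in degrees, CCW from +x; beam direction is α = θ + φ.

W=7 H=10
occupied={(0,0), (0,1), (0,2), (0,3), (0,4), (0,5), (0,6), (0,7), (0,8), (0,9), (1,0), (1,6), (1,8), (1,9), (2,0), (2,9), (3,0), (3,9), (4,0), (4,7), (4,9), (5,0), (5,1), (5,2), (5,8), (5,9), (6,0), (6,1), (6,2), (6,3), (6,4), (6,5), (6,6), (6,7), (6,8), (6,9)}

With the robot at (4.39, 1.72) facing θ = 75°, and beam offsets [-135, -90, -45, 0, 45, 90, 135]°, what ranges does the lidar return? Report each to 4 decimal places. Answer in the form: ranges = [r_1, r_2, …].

ranges = [0.8314, 0.6315, 0.7044, 6.2206, 4.9421, 3.5096, 1.4400]

beam 1: φ=-135°, α=300°
  d=(0.5000,-0.8660)  start (4,1)  tX=1.2200 tY=0.8314  stride 1/|dx|=2.0000 1/|dy|=1.1547
    cross y-line → (4,0), t=0.8314 (wall)
  → r_1 = 0.8314
beam 2: φ=-90°, α=345°
  d=(0.9659,-0.2588)  start (4,1)  tX=0.6315 tY=2.7819  stride 1/|dx|=1.0353 1/|dy|=3.8637
    cross x-line → (5,1), t=0.6315 (wall)
  → r_2 = 0.6315
beam 3: φ=-45°, α=30°
  d=(0.8660,0.5000)  start (4,1)  tX=0.7044 tY=0.5600  stride 1/|dx|=1.1547 1/|dy|=2.0000
    cross y-line → (4,2), t=0.5600
    cross x-line → (5,2), t=0.7044 (wall)
  → r_3 = 0.7044
beam 4: φ=0°, α=75°
  d=(0.2588,0.9659)  start (4,1)  tX=2.3569 tY=0.2899  stride 1/|dx|=3.8637 1/|dy|=1.0353
    cross y-line → (4,2), t=0.2899
    cross y-line → (4,3), t=1.3252
    cross x-line → (5,3), t=2.3569
    cross y-line → (5,4), t=2.3604
    cross y-line → (5,5), t=3.3957
    cross y-line → (5,6), t=4.4310
    cross y-line → (5,7), t=5.4663
    cross x-line → (6,7), t=6.2206 (wall)
  → r_4 = 6.2206
beam 5: φ=45°, α=120°
  d=(-0.5000,0.8660)  start (4,1)  tX=0.7800 tY=0.3233  stride 1/|dx|=2.0000 1/|dy|=1.1547
    cross y-line → (4,2), t=0.3233
    cross x-line → (3,2), t=0.7800
    cross y-line → (3,3), t=1.4780
    cross y-line → (3,4), t=2.6327
    cross x-line → (2,4), t=2.7800
    cross y-line → (2,5), t=3.7874
    cross x-line → (1,5), t=4.7800
    cross y-line → (1,6), t=4.9421 (wall)
  → r_5 = 4.9421
beam 6: φ=90°, α=165°
  d=(-0.9659,0.2588)  start (4,1)  tX=0.4038 tY=1.0818  stride 1/|dx|=1.0353 1/|dy|=3.8637
    cross x-line → (3,1), t=0.4038
    cross y-line → (3,2), t=1.0818
    cross x-line → (2,2), t=1.4390
    cross x-line → (1,2), t=2.4743
    cross x-line → (0,2), t=3.5096 (wall)
  → r_6 = 3.5096
beam 7: φ=135°, α=210°
  d=(-0.8660,-0.5000)  start (4,1)  tX=0.4503 tY=1.4400  stride 1/|dx|=1.1547 1/|dy|=2.0000
    cross x-line → (3,1), t=0.4503
    cross y-line → (3,0), t=1.4400 (wall)
  → r_7 = 1.4400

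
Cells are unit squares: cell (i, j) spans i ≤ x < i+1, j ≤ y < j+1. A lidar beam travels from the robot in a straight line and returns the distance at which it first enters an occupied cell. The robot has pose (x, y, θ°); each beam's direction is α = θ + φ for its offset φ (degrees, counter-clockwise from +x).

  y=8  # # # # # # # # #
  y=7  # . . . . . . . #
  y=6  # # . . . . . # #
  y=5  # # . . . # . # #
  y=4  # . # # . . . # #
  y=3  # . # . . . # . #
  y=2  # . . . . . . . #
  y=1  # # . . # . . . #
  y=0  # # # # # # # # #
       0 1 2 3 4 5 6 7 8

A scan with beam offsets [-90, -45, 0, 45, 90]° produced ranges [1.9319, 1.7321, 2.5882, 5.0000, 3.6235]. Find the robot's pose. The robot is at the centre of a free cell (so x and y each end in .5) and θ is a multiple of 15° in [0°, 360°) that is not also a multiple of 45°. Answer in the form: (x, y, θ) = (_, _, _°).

(x, y, θ) = (3.5, 7.5, 255°)

Candidates: 37 free-cell centres × 16 headings = 592 poses. Raycast each; keep the one whose scan matches to 4 dp.
  (7.5, 2.5, 300°): beam 1 = 2.8868 ≠ 1.9319 ✗
  (7.5, 7.5, 60°): beam 1 = 0.5774 ≠ 1.9319 ✗
  (5.5, 2.5, 15°): beam 1 = 1.5529 ≠ 1.9319 ✗
  …
  (3.5, 7.5, 255°): r_1=1.9319, r_2=1.7321, r_3=2.5882, r_4=5.0000, r_5=3.6235 — all match ✓
No second candidate reproduces the full scan.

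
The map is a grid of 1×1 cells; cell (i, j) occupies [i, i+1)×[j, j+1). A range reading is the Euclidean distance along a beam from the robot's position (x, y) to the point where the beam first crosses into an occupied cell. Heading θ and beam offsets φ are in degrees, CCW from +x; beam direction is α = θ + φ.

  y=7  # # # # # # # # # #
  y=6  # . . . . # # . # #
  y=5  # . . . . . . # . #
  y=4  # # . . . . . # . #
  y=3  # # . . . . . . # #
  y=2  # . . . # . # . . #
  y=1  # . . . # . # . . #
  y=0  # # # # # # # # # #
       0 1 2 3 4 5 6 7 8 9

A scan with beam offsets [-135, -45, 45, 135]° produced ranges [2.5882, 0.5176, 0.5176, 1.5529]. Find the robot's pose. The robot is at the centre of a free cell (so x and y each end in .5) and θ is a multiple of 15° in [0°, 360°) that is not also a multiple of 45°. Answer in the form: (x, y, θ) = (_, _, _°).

The pose lattice has 36·16 = 576 candidates. Test each by forward raycasting.
  (5.5, 4.5, 195°): beam 1 = 1.7321 ≠ 2.5882 ✗
  (5.5, 4.5, 345°): beam 1 = 5.1962 ≠ 2.5882 ✗
  (4.5, 3.5, 240°): beam 1 = 3.6235 ≠ 2.5882 ✗
  …
  (1.5, 2.5, 120°): r_1=2.5882, r_2=0.5176, r_3=0.5176, r_4=1.5529 — all match ✓
Unique over the lattice → pose = (1.5, 2.5, 120°).

(x, y, θ) = (1.5, 2.5, 120°)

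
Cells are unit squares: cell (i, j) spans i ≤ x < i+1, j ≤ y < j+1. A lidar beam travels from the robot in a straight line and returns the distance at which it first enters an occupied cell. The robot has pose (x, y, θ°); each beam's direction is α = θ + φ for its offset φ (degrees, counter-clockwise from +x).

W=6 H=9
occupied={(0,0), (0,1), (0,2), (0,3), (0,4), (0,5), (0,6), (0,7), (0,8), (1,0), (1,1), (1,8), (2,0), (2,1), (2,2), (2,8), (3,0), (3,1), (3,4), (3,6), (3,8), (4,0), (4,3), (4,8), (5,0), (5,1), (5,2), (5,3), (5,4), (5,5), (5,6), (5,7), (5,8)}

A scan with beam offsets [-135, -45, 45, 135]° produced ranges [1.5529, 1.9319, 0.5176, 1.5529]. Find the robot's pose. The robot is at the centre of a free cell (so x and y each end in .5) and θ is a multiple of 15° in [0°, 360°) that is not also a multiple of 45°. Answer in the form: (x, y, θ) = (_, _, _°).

(x, y, θ) = (2.5, 6.5, 330°)

Candidates: 21 free-cell centres × 16 headings = 336 poses. Raycast each; keep the one whose scan matches to 4 dp.
  (4.5, 1.5, 165°): beam 1 = 0.5774 ≠ 1.5529 ✗
  (2.5, 4.5, 75°): beam 1 = 2.8868 ≠ 1.5529 ✗
  (1.5, 3.5, 75°): beam 1 = 1.0000 ≠ 1.5529 ✗
  (1.5, 3.5, 30°): beam 2 = 3.6235 ≠ 1.9319 ✗
  …
  (2.5, 6.5, 330°): r_1=1.5529, r_2=1.9319, r_3=0.5176, r_4=1.5529 — all match ✓
Unique over the lattice → pose = (2.5, 6.5, 330°).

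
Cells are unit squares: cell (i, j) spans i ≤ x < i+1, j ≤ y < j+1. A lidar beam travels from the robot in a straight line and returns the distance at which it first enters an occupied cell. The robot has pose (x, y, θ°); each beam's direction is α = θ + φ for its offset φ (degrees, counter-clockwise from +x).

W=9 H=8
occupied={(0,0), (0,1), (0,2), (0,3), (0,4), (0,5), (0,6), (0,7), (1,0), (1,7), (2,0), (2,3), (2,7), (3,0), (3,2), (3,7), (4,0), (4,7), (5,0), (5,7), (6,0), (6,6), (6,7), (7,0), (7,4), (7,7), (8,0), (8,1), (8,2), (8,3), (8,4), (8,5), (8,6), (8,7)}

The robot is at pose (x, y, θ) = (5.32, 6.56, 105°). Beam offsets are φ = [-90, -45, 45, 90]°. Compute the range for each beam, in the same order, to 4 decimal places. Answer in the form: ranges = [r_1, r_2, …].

ranges = [0.7040, 0.5081, 0.8800, 4.4724]

beam 1: φ=-90°, α=15°
  dir = (cos 15°, sin 15°) = (0.9659, 0.2588); from cell (5,6)
  next x-line at t=0.7040, next y-line at t=1.7000; Δt_x=1.0353, Δt_y=3.8637
    x: enter (6,6) at t=0.7040 ← occupied
  → r_1 = 0.7040
beam 2: φ=-45°, α=60°
  dir = (cos 60°, sin 60°) = (0.5000, 0.8660); from cell (5,6)
  next x-line at t=1.3600, next y-line at t=0.5081; Δt_x=2.0000, Δt_y=1.1547
    y: enter (5,7) at t=0.5081 ← occupied
  → r_2 = 0.5081
beam 3: φ=45°, α=150°
  dir = (cos 150°, sin 150°) = (-0.8660, 0.5000); from cell (5,6)
  next x-line at t=0.3695, next y-line at t=0.8800; Δt_x=1.1547, Δt_y=2.0000
    x: enter (4,6) at t=0.3695
    y: enter (4,7) at t=0.8800 ← occupied
  → r_3 = 0.8800
beam 4: φ=90°, α=195°
  dir = (cos 195°, sin 195°) = (-0.9659, -0.2588); from cell (5,6)
  next x-line at t=0.3313, next y-line at t=2.1637; Δt_x=1.0353, Δt_y=3.8637
    x: enter (4,6) at t=0.3313
    x: enter (3,6) at t=1.3666
    y: enter (3,5) at t=2.1637
    x: enter (2,5) at t=2.4018
    x: enter (1,5) at t=3.4371
    x: enter (0,5) at t=4.4724 ← occupied
  → r_4 = 4.4724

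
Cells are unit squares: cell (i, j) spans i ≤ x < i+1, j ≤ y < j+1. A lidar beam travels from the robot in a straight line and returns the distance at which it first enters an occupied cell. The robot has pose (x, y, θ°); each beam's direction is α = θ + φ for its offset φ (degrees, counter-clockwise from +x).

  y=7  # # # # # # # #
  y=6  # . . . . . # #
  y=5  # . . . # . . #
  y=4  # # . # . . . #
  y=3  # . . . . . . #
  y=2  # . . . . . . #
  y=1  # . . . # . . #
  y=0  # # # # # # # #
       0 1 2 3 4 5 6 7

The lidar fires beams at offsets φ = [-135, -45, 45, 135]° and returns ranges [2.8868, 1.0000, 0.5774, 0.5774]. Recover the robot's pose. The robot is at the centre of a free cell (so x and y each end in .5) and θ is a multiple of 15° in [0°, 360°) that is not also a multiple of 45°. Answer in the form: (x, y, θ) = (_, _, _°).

(x, y, θ) = (6.5, 5.5, 345°)

The pose lattice has 31·16 = 496 candidates. Test each by forward raycasting.
  (4.5, 4.5, 195°): beam 1 = 0.5774 ≠ 2.8868 ✗
  (4.5, 4.5, 120°): beam 1 = 2.5882 ≠ 2.8868 ✗
  (1.5, 3.5, 30°): beam 1 = 1.9319 ≠ 2.8868 ✗
  (6.5, 1.5, 15°): beam 1 = 0.5774 ≠ 2.8868 ✗
  …
  (6.5, 5.5, 345°): r_1=2.8868, r_2=1.0000, r_3=0.5774, r_4=0.5774 — all match ✓
Only this pose fits every beam.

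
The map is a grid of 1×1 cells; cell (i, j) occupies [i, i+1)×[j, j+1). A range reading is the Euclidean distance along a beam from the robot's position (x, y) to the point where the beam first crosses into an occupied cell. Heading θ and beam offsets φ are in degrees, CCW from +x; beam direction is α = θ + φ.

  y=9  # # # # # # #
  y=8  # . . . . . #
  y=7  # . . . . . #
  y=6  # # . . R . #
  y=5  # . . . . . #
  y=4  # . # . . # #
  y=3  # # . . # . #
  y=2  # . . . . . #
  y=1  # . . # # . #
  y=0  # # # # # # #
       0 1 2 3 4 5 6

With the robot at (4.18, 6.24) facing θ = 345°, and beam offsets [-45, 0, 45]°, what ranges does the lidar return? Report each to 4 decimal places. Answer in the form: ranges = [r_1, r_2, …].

beam 1: φ=-45°, α=300°
  d=(0.5000,-0.8660)  start (4,6)  tX=1.6400 tY=0.2771  stride 1/|dx|=2.0000 1/|dy|=1.1547
    cross y-line → (4,5), t=0.2771
    cross y-line → (4,4), t=1.4318
    cross x-line → (5,4), t=1.6400 (wall)
  → r_1 = 1.6400
beam 2: φ=0°, α=345°
  d=(0.9659,-0.2588)  start (4,6)  tX=0.8489 tY=0.9273  stride 1/|dx|=1.0353 1/|dy|=3.8637
    cross x-line → (5,6), t=0.8489
    cross y-line → (5,5), t=0.9273
    cross x-line → (6,5), t=1.8842 (wall)
  → r_2 = 1.8842
beam 3: φ=45°, α=30°
  d=(0.8660,0.5000)  start (4,6)  tX=0.9469 tY=1.5200  stride 1/|dx|=1.1547 1/|dy|=2.0000
    cross x-line → (5,6), t=0.9469
    cross y-line → (5,7), t=1.5200
    cross x-line → (6,7), t=2.1016 (wall)
  → r_3 = 2.1016

ranges = [1.6400, 1.8842, 2.1016]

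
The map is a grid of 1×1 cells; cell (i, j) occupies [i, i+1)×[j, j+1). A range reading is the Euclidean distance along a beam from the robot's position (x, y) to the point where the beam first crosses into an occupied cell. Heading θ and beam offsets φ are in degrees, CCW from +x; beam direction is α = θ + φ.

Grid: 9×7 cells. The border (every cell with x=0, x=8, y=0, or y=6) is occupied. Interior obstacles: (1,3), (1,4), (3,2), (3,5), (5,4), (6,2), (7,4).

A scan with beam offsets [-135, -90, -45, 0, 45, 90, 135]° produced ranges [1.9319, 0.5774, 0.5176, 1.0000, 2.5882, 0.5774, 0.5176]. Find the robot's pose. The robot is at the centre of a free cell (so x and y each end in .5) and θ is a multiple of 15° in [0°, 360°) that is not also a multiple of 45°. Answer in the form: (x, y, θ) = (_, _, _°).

Enumerate (i+0.5, j+0.5, θ) over the 28 free cells and 16 admissible headings. For each, cast all 7 beams and compare to the given ranges.
  (5.5, 5.5, 210°): beam 1 = 0.5176 ≠ 1.9319 ✗
  (5.5, 5.5, 165°): beam 1 = 1.0000 ≠ 1.9319 ✗
  (7.5, 3.5, 15°): beam 1 = 1.0000 ≠ 1.9319 ✗
  …
  (3.5, 1.5, 330°): r_1=1.9319, r_2=0.5774, r_3=0.5176, r_4=1.0000, r_5=2.5882, r_6=0.5774, r_7=0.5176 — all match ✓
Unique over the lattice → pose = (3.5, 1.5, 330°).

(x, y, θ) = (3.5, 1.5, 330°)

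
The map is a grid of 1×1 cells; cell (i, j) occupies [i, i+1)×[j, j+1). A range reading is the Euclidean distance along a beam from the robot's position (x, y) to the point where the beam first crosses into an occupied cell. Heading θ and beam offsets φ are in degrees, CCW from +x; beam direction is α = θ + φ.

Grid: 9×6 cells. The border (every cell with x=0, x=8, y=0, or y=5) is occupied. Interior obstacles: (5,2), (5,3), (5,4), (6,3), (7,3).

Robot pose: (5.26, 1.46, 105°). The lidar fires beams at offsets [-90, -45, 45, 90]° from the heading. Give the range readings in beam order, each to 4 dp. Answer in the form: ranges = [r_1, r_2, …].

ranges = [2.8367, 0.6235, 4.9190, 1.7773]

beam 1: φ=-90°, α=15°
  d=(0.9659,0.2588)  start (5,1)  tX=0.7661 tY=2.0864  stride 1/|dx|=1.0353 1/|dy|=3.8637
    cross x-line → (6,1), t=0.7661
    cross x-line → (7,1), t=1.8014
    cross y-line → (7,2), t=2.0864
    cross x-line → (8,2), t=2.8367 (wall)
  → r_1 = 2.8367
beam 2: φ=-45°, α=60°
  d=(0.5000,0.8660)  start (5,1)  tX=1.4800 tY=0.6235  stride 1/|dx|=2.0000 1/|dy|=1.1547
    cross y-line → (5,2), t=0.6235 (wall)
  → r_2 = 0.6235
beam 3: φ=45°, α=150°
  d=(-0.8660,0.5000)  start (5,1)  tX=0.3002 tY=1.0800  stride 1/|dx|=1.1547 1/|dy|=2.0000
    cross x-line → (4,1), t=0.3002
    cross y-line → (4,2), t=1.0800
    cross x-line → (3,2), t=1.4549
    cross x-line → (2,2), t=2.6096
    cross y-line → (2,3), t=3.0800
    cross x-line → (1,3), t=3.7643
    cross x-line → (0,3), t=4.9190 (wall)
  → r_3 = 4.9190
beam 4: φ=90°, α=195°
  d=(-0.9659,-0.2588)  start (5,1)  tX=0.2692 tY=1.7773  stride 1/|dx|=1.0353 1/|dy|=3.8637
    cross x-line → (4,1), t=0.2692
    cross x-line → (3,1), t=1.3044
    cross y-line → (3,0), t=1.7773 (wall)
  → r_4 = 1.7773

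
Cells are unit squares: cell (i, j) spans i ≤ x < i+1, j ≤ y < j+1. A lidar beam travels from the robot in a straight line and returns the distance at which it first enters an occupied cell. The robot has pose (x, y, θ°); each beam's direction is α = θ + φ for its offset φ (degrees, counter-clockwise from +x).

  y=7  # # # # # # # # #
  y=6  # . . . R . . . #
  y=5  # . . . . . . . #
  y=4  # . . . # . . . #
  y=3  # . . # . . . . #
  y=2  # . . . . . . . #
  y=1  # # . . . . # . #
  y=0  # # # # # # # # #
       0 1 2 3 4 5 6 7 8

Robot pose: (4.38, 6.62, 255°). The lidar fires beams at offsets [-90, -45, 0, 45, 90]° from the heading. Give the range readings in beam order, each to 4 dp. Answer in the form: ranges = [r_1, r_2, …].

ranges = [1.4682, 3.9029, 2.7124, 6.4894, 3.7477]

beam 1: φ=-90°, α=165°
  direction (-0.9659, 0.2588); cell (4,6); t to first gridline: x 0.3934, y 1.4682 (then +1.0353 / +3.8637)
    (3,6) via x @ 0.3934
    (2,6) via x @ 1.4287
    (2,7) via y @ 1.4682  # hit
  → r_1 = 1.4682
beam 2: φ=-45°, α=210°
  direction (-0.8660, -0.5000); cell (4,6); t to first gridline: x 0.4388, y 1.2400 (then +1.1547 / +2.0000)
    (3,6) via x @ 0.4388
    (3,5) via y @ 1.2400
    (2,5) via x @ 1.5935
    (1,5) via x @ 2.7482
    (1,4) via y @ 3.2400
    (0,4) via x @ 3.9029  # hit
  → r_2 = 3.9029
beam 3: φ=0°, α=255°
  direction (-0.2588, -0.9659); cell (4,6); t to first gridline: x 1.4682, y 0.6419 (then +3.8637 / +1.0353)
    (4,5) via y @ 0.6419
    (3,5) via x @ 1.4682
    (3,4) via y @ 1.6771
    (3,3) via y @ 2.7124  # hit
  → r_3 = 2.7124
beam 4: φ=45°, α=300°
  direction (0.5000, -0.8660); cell (4,6); t to first gridline: x 1.2400, y 0.7159 (then +2.0000 / +1.1547)
    (4,5) via y @ 0.7159
    (5,5) via x @ 1.2400
    (5,4) via y @ 1.8706
    (5,3) via y @ 3.0253
    (6,3) via x @ 3.2400
    (6,2) via y @ 4.1800
    (7,2) via x @ 5.2400
    (7,1) via y @ 5.3347
    (7,0) via y @ 6.4894  # hit
  → r_4 = 6.4894
beam 5: φ=90°, α=345°
  direction (0.9659, -0.2588); cell (4,6); t to first gridline: x 0.6419, y 2.3955 (then +1.0353 / +3.8637)
    (5,6) via x @ 0.6419
    (6,6) via x @ 1.6771
    (6,5) via y @ 2.3955
    (7,5) via x @ 2.7124
    (8,5) via x @ 3.7477  # hit
  → r_5 = 3.7477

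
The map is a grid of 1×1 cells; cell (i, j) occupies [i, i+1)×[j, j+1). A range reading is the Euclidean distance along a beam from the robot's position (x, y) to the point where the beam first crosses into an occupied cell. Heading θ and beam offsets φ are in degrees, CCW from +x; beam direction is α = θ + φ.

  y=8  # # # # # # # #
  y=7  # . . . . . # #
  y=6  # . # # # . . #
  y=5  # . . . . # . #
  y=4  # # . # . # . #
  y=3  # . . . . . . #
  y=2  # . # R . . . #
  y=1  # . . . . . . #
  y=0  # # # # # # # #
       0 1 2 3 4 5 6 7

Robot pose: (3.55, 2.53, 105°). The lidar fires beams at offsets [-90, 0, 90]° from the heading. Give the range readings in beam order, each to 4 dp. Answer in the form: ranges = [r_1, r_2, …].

beam 1: φ=-90°, α=15°
  cosα=0.9659 sinα=0.2588 | (3,2) | tMaxX 0.4659 tMaxY 1.8159 | tΔX 1.0353 tΔY 3.8637
    t=0.4659 [x] (4,2)
    t=1.5012 [x] (5,2)
    t=1.8159 [y] (5,3)
    t=2.5364 [x] (6,3)
    t=3.5717 [x] (7,3) — stop
  → r_1 = 3.5717
beam 2: φ=0°, α=105°
  cosα=-0.2588 sinα=0.9659 | (3,2) | tMaxX 2.1250 tMaxY 0.4866 | tΔX 3.8637 tΔY 1.0353
    t=0.4866 [y] (3,3)
    t=1.5219 [y] (3,4) — stop
  → r_2 = 1.5219
beam 3: φ=90°, α=195°
  cosα=-0.9659 sinα=-0.2588 | (3,2) | tMaxX 0.5694 tMaxY 2.0478 | tΔX 1.0353 tΔY 3.8637
    t=0.5694 [x] (2,2) — stop
  → r_3 = 0.5694

ranges = [3.5717, 1.5219, 0.5694]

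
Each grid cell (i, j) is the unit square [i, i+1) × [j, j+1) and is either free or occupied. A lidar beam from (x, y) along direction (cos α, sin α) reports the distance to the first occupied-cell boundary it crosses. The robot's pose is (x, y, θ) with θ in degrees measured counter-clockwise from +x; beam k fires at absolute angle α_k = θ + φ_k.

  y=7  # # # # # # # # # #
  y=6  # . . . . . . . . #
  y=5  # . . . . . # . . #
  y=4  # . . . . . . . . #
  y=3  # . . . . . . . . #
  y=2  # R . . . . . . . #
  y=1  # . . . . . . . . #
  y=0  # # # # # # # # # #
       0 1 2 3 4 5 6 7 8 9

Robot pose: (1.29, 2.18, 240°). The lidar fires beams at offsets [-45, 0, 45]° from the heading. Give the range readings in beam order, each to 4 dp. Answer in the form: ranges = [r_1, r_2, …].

beam 1: φ=-45°, α=195°
  d=(-0.9659,-0.2588)  start (1,2)  tX=0.3002 tY=0.6955  stride 1/|dx|=1.0353 1/|dy|=3.8637
    cross x-line → (0,2), t=0.3002 (wall)
  → r_1 = 0.3002
beam 2: φ=0°, α=240°
  d=(-0.5000,-0.8660)  start (1,2)  tX=0.5800 tY=0.2078  stride 1/|dx|=2.0000 1/|dy|=1.1547
    cross y-line → (1,1), t=0.2078
    cross x-line → (0,1), t=0.5800 (wall)
  → r_2 = 0.5800
beam 3: φ=45°, α=285°
  d=(0.2588,-0.9659)  start (1,2)  tX=2.7432 tY=0.1863  stride 1/|dx|=3.8637 1/|dy|=1.0353
    cross y-line → (1,1), t=0.1863
    cross y-line → (1,0), t=1.2216 (wall)
  → r_3 = 1.2216

ranges = [0.3002, 0.5800, 1.2216]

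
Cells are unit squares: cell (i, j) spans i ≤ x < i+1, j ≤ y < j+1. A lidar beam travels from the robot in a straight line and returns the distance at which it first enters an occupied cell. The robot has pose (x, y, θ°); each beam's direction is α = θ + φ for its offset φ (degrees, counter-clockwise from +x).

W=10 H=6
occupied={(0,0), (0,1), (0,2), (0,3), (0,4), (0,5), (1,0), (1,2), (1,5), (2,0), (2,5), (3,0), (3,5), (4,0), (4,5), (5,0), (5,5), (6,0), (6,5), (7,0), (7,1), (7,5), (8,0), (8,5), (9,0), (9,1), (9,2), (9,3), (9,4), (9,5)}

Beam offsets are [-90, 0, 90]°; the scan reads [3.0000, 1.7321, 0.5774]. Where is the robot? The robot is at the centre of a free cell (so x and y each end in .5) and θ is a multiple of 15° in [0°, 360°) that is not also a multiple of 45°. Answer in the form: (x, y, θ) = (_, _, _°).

(x, y, θ) = (8.5, 3.5, 240°)

Enumerate (i+0.5, j+0.5, θ) over the 30 free cells and 16 admissible headings. For each, cast all 3 beams and compare to the given ranges.
  (3.5, 4.5, 195°): beam 1 = 0.5176 ≠ 3.0000 ✗
  (8.5, 2.5, 330°): beam 1 = 1.0000 ≠ 3.0000 ✗
  (6.5, 4.5, 165°): beam 1 = 0.5176 ≠ 3.0000 ✗
  (8.5, 4.5, 15°): beam 1 = 1.9319 ≠ 3.0000 ✗
  …
  (8.5, 3.5, 240°): r_1=3.0000, r_2=1.7321, r_3=0.5774 — all match ✓
No second candidate reproduces the full scan.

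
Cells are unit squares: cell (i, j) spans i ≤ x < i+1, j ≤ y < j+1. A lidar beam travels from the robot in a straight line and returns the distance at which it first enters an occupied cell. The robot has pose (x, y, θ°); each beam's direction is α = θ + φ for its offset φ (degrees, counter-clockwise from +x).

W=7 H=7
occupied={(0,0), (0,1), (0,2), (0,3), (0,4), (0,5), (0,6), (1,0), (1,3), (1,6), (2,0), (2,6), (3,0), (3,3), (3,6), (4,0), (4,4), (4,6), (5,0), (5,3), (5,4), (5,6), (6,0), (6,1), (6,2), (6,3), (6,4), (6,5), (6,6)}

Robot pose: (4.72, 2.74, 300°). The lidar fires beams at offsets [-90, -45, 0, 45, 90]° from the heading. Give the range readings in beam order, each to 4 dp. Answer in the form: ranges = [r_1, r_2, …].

ranges = [3.4800, 1.8014, 2.0092, 1.3252, 0.5200]

beam 1: φ=-90°, α=210°
  d=(-0.8660,-0.5000)  start (4,2)  tX=0.8314 tY=1.4800  stride 1/|dx|=1.1547 1/|dy|=2.0000
    cross x-line → (3,2), t=0.8314
    cross y-line → (3,1), t=1.4800
    cross x-line → (2,1), t=1.9861
    cross x-line → (1,1), t=3.1408
    cross y-line → (1,0), t=3.4800 (wall)
  → r_1 = 3.4800
beam 2: φ=-45°, α=255°
  d=(-0.2588,-0.9659)  start (4,2)  tX=2.7819 tY=0.7661  stride 1/|dx|=3.8637 1/|dy|=1.0353
    cross y-line → (4,1), t=0.7661
    cross y-line → (4,0), t=1.8014 (wall)
  → r_2 = 1.8014
beam 3: φ=0°, α=300°
  d=(0.5000,-0.8660)  start (4,2)  tX=0.5600 tY=0.8545  stride 1/|dx|=2.0000 1/|dy|=1.1547
    cross x-line → (5,2), t=0.5600
    cross y-line → (5,1), t=0.8545
    cross y-line → (5,0), t=2.0092 (wall)
  → r_3 = 2.0092
beam 4: φ=45°, α=345°
  d=(0.9659,-0.2588)  start (4,2)  tX=0.2899 tY=2.8591  stride 1/|dx|=1.0353 1/|dy|=3.8637
    cross x-line → (5,2), t=0.2899
    cross x-line → (6,2), t=1.3252 (wall)
  → r_4 = 1.3252
beam 5: φ=90°, α=30°
  d=(0.8660,0.5000)  start (4,2)  tX=0.3233 tY=0.5200  stride 1/|dx|=1.1547 1/|dy|=2.0000
    cross x-line → (5,2), t=0.3233
    cross y-line → (5,3), t=0.5200 (wall)
  → r_5 = 0.5200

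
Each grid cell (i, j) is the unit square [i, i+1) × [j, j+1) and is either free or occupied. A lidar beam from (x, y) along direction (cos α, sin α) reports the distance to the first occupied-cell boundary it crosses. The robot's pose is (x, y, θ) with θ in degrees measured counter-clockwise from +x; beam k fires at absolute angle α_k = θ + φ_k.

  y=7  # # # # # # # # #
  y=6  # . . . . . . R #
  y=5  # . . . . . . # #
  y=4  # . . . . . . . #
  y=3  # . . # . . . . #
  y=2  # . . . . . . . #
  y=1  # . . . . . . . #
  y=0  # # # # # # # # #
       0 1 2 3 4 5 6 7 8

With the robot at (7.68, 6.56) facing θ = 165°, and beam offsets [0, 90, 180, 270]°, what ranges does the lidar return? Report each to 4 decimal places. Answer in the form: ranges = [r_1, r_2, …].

ranges = [1.7000, 0.5798, 0.3313, 0.4555]

beam 1: φ=0°, α=165°
  d=(-0.9659,0.2588)  start (7,6)  tX=0.7040 tY=1.7000  stride 1/|dx|=1.0353 1/|dy|=3.8637
    cross x-line → (6,6), t=0.7040
    cross y-line → (6,7), t=1.7000 (wall)
  → r_1 = 1.7000
beam 2: φ=90°, α=255°
  d=(-0.2588,-0.9659)  start (7,6)  tX=2.6273 tY=0.5798  stride 1/|dx|=3.8637 1/|dy|=1.0353
    cross y-line → (7,5), t=0.5798 (wall)
  → r_2 = 0.5798
beam 3: φ=180°, α=345°
  d=(0.9659,-0.2588)  start (7,6)  tX=0.3313 tY=2.1637  stride 1/|dx|=1.0353 1/|dy|=3.8637
    cross x-line → (8,6), t=0.3313 (wall)
  → r_3 = 0.3313
beam 4: φ=270°, α=75°
  d=(0.2588,0.9659)  start (7,6)  tX=1.2364 tY=0.4555  stride 1/|dx|=3.8637 1/|dy|=1.0353
    cross y-line → (7,7), t=0.4555 (wall)
  → r_4 = 0.4555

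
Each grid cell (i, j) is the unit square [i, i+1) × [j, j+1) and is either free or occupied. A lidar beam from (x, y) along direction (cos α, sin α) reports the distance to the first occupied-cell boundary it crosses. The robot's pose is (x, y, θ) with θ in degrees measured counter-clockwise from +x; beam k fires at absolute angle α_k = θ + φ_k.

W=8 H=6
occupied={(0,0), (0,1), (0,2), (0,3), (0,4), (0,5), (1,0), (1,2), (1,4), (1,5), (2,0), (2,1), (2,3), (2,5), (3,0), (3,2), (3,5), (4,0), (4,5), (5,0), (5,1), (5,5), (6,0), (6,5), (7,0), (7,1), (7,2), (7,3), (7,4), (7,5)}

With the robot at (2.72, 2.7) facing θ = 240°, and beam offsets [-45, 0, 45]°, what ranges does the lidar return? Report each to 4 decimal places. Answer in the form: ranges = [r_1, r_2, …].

ranges = [0.7454, 0.8083, 0.7247]

beam 1: φ=-45°, α=195°
  direction (-0.9659, -0.2588); cell (2,2); t to first gridline: x 0.7454, y 2.7046 (then +1.0353 / +3.8637)
    (1,2) via x @ 0.7454  # hit
  → r_1 = 0.7454
beam 2: φ=0°, α=240°
  direction (-0.5000, -0.8660); cell (2,2); t to first gridline: x 1.4400, y 0.8083 (then +2.0000 / +1.1547)
    (2,1) via y @ 0.8083  # hit
  → r_2 = 0.8083
beam 3: φ=45°, α=285°
  direction (0.2588, -0.9659); cell (2,2); t to first gridline: x 1.0818, y 0.7247 (then +3.8637 / +1.0353)
    (2,1) via y @ 0.7247  # hit
  → r_3 = 0.7247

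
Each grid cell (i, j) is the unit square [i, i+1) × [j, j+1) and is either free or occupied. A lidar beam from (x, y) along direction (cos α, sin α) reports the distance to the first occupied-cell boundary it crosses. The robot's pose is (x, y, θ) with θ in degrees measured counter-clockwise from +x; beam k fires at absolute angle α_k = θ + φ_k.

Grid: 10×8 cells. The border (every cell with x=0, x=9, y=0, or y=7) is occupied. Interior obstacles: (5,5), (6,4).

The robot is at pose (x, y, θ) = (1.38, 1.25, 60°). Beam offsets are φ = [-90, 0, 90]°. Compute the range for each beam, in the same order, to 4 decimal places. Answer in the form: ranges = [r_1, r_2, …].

beam 1: φ=-90°, α=330°
  cosα=0.8660 sinα=-0.5000 | (1,1) | tMaxX 0.7159 tMaxY 0.5000 | tΔX 1.1547 tΔY 2.0000
    t=0.5000 [y] (1,0) — stop
  → r_1 = 0.5000
beam 2: φ=0°, α=60°
  cosα=0.5000 sinα=0.8660 | (1,1) | tMaxX 1.2400 tMaxY 0.8660 | tΔX 2.0000 tΔY 1.1547
    t=0.8660 [y] (1,2)
    t=1.2400 [x] (2,2)
    t=2.0207 [y] (2,3)
    t=3.1754 [y] (2,4)
    t=3.2400 [x] (3,4)
    t=4.3301 [y] (3,5)
    t=5.2400 [x] (4,5)
    t=5.4848 [y] (4,6)
    t=6.6395 [y] (4,7) — stop
  → r_2 = 6.6395
beam 3: φ=90°, α=150°
  cosα=-0.8660 sinα=0.5000 | (1,1) | tMaxX 0.4388 tMaxY 1.5000 | tΔX 1.1547 tΔY 2.0000
    t=0.4388 [x] (0,1) — stop
  → r_3 = 0.4388

ranges = [0.5000, 6.6395, 0.4388]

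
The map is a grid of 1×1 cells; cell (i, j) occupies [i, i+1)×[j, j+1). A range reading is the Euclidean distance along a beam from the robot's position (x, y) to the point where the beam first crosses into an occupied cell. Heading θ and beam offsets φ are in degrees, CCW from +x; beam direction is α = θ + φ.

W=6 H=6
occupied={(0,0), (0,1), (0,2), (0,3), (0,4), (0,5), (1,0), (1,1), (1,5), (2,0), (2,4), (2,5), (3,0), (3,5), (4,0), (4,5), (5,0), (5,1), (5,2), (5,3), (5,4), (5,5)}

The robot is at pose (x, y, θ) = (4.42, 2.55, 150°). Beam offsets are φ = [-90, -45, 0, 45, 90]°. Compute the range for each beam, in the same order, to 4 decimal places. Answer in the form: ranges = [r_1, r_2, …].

beam 1: φ=-90°, α=60°
  direction (0.5000, 0.8660); cell (4,2); t to first gridline: x 1.1600, y 0.5196 (then +2.0000 / +1.1547)
    (4,3) via y @ 0.5196
    (5,3) via x @ 1.1600  # hit
  → r_1 = 1.1600
beam 2: φ=-45°, α=105°
  direction (-0.2588, 0.9659); cell (4,2); t to first gridline: x 1.6228, y 0.4659 (then +3.8637 / +1.0353)
    (4,3) via y @ 0.4659
    (4,4) via y @ 1.5012
    (3,4) via x @ 1.6228
    (3,5) via y @ 2.5364  # hit
  → r_2 = 2.5364
beam 3: φ=0°, α=150°
  direction (-0.8660, 0.5000); cell (4,2); t to first gridline: x 0.4850, y 0.9000 (then +1.1547 / +2.0000)
    (3,2) via x @ 0.4850
    (3,3) via y @ 0.9000
    (2,3) via x @ 1.6397
    (1,3) via x @ 2.7944
    (1,4) via y @ 2.9000
    (0,4) via x @ 3.9491  # hit
  → r_3 = 3.9491
beam 4: φ=45°, α=195°
  direction (-0.9659, -0.2588); cell (4,2); t to first gridline: x 0.4348, y 2.1250 (then +1.0353 / +3.8637)
    (3,2) via x @ 0.4348
    (2,2) via x @ 1.4701
    (2,1) via y @ 2.1250
    (1,1) via x @ 2.5054  # hit
  → r_4 = 2.5054
beam 5: φ=90°, α=240°
  direction (-0.5000, -0.8660); cell (4,2); t to first gridline: x 0.8400, y 0.6351 (then +2.0000 / +1.1547)
    (4,1) via y @ 0.6351
    (3,1) via x @ 0.8400
    (3,0) via y @ 1.7898  # hit
  → r_5 = 1.7898

ranges = [1.1600, 2.5364, 3.9491, 2.5054, 1.7898]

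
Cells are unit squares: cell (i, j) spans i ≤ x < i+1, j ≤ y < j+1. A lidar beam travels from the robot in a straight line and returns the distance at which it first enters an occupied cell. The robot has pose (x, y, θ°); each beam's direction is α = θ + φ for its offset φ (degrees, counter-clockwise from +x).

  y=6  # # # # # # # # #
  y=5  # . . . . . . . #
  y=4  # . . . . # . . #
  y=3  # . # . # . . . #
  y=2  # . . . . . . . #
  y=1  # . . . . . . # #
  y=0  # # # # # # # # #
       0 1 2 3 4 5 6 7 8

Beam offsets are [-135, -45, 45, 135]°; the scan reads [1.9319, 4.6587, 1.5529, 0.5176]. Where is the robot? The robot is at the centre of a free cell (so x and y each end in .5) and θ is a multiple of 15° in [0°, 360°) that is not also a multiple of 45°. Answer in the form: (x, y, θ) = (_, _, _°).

Enumerate (i+0.5, j+0.5, θ) over the 31 free cells and 16 admissible headings. For each, cast all 4 beams and compare to the given ranges.
  (4.5, 1.5, 150°): beam 1 = 3.6235 ≠ 1.9319 ✗
  (1.5, 3.5, 105°): beam 1 = 0.5774 ≠ 1.9319 ✗
  (2.5, 2.5, 345°): beam 1 = 1.7321 ≠ 1.9319 ✗
  …
  (6.5, 5.5, 300°): r_1=1.9319, r_2=4.6587, r_3=1.5529, r_4=0.5176 — all match ✓
Unique over the lattice → pose = (6.5, 5.5, 300°).

(x, y, θ) = (6.5, 5.5, 300°)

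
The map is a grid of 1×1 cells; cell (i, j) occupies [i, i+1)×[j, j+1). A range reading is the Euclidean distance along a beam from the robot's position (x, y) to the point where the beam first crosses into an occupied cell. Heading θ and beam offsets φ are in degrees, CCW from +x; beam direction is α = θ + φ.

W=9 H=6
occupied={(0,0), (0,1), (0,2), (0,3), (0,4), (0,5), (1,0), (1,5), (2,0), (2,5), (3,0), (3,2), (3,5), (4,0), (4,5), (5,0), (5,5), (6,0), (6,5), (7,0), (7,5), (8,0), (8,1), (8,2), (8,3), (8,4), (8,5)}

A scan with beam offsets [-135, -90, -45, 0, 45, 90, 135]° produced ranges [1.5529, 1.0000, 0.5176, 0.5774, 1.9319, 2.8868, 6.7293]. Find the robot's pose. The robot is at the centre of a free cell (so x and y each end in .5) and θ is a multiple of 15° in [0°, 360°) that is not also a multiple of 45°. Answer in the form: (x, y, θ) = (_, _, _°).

Enumerate (i+0.5, j+0.5, θ) over the 27 free cells and 16 admissible headings. For each, cast all 7 beams and compare to the given ranges.
  (1.5, 1.5, 150°): beam 1 = 1.9319 ≠ 1.5529 ✗
  (6.5, 1.5, 120°): beam 2 = 1.7321 ≠ 1.0000 ✗
  (3.5, 3.5, 255°): beam 1 = 1.7321 ≠ 1.5529 ✗
  (7.5, 1.5, 240°): beam 1 = 3.6235 ≠ 1.5529 ✗
  …
  (7.5, 2.5, 30°): r_1=1.5529, r_2=1.0000, r_3=0.5176, r_4=0.5774, r_5=1.9319, r_6=2.8868, r_7=6.7293 — all match ✓
Unique over the lattice → pose = (7.5, 2.5, 30°).

(x, y, θ) = (7.5, 2.5, 30°)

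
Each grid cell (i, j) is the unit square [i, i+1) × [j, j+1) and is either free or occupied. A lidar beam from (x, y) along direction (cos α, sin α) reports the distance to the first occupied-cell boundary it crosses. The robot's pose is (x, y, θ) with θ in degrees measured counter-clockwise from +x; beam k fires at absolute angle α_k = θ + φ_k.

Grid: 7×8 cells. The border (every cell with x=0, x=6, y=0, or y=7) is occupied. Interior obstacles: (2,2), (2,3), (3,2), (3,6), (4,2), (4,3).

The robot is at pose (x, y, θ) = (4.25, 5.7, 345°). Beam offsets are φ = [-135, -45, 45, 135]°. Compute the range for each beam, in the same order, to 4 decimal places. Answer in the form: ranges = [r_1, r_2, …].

ranges = [3.7528, 3.5000, 2.0207, 0.5000]

beam 1: φ=-135°, α=210°
  dir = (cos 210°, sin 210°) = (-0.8660, -0.5000); from cell (4,5)
  next x-line at t=0.2887, next y-line at t=1.4000; Δt_x=1.1547, Δt_y=2.0000
    x: enter (3,5) at t=0.2887
    y: enter (3,4) at t=1.4000
    x: enter (2,4) at t=1.4434
    x: enter (1,4) at t=2.5981
    y: enter (1,3) at t=3.4000
    x: enter (0,3) at t=3.7528 ← occupied
  → r_1 = 3.7528
beam 2: φ=-45°, α=300°
  dir = (cos 300°, sin 300°) = (0.5000, -0.8660); from cell (4,5)
  next x-line at t=1.5000, next y-line at t=0.8083; Δt_x=2.0000, Δt_y=1.1547
    y: enter (4,4) at t=0.8083
    x: enter (5,4) at t=1.5000
    y: enter (5,3) at t=1.9630
    y: enter (5,2) at t=3.1177
    x: enter (6,2) at t=3.5000 ← occupied
  → r_2 = 3.5000
beam 3: φ=45°, α=30°
  dir = (cos 30°, sin 30°) = (0.8660, 0.5000); from cell (4,5)
  next x-line at t=0.8660, next y-line at t=0.6000; Δt_x=1.1547, Δt_y=2.0000
    y: enter (4,6) at t=0.6000
    x: enter (5,6) at t=0.8660
    x: enter (6,6) at t=2.0207 ← occupied
  → r_3 = 2.0207
beam 4: φ=135°, α=120°
  dir = (cos 120°, sin 120°) = (-0.5000, 0.8660); from cell (4,5)
  next x-line at t=0.5000, next y-line at t=0.3464; Δt_x=2.0000, Δt_y=1.1547
    y: enter (4,6) at t=0.3464
    x: enter (3,6) at t=0.5000 ← occupied
  → r_4 = 0.5000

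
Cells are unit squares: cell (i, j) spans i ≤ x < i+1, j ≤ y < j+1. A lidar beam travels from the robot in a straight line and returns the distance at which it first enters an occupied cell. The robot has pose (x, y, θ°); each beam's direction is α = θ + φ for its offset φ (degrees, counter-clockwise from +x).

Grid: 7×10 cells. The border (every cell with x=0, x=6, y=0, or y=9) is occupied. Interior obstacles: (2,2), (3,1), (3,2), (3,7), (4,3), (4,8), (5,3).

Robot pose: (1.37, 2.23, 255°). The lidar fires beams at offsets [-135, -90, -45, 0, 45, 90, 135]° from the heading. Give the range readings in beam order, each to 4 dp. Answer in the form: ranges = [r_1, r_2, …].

beam 1: φ=-135°, α=120°
  direction (-0.5000, 0.8660); cell (1,2); t to first gridline: x 0.7400, y 0.8891 (then +2.0000 / +1.1547)
    (0,2) via x @ 0.7400  # hit
  → r_1 = 0.7400
beam 2: φ=-90°, α=165°
  direction (-0.9659, 0.2588); cell (1,2); t to first gridline: x 0.3831, y 2.9751 (then +1.0353 / +3.8637)
    (0,2) via x @ 0.3831  # hit
  → r_2 = 0.3831
beam 3: φ=-45°, α=210°
  direction (-0.8660, -0.5000); cell (1,2); t to first gridline: x 0.4272, y 0.4600 (then +1.1547 / +2.0000)
    (0,2) via x @ 0.4272  # hit
  → r_3 = 0.4272
beam 4: φ=0°, α=255°
  direction (-0.2588, -0.9659); cell (1,2); t to first gridline: x 1.4296, y 0.2381 (then +3.8637 / +1.0353)
    (1,1) via y @ 0.2381
    (1,0) via y @ 1.2734  # hit
  → r_4 = 1.2734
beam 5: φ=45°, α=300°
  direction (0.5000, -0.8660); cell (1,2); t to first gridline: x 1.2600, y 0.2656 (then +2.0000 / +1.1547)
    (1,1) via y @ 0.2656
    (2,1) via x @ 1.2600
    (2,0) via y @ 1.4203  # hit
  → r_5 = 1.4203
beam 6: φ=90°, α=345°
  direction (0.9659, -0.2588); cell (1,2); t to first gridline: x 0.6522, y 0.8887 (then +1.0353 / +3.8637)
    (2,2) via x @ 0.6522  # hit
  → r_6 = 0.6522
beam 7: φ=135°, α=30°
  direction (0.8660, 0.5000); cell (1,2); t to first gridline: x 0.7275, y 1.5400 (then +1.1547 / +2.0000)
    (2,2) via x @ 0.7275  # hit
  → r_7 = 0.7275

ranges = [0.7400, 0.3831, 0.4272, 1.2734, 1.4203, 0.6522, 0.7275]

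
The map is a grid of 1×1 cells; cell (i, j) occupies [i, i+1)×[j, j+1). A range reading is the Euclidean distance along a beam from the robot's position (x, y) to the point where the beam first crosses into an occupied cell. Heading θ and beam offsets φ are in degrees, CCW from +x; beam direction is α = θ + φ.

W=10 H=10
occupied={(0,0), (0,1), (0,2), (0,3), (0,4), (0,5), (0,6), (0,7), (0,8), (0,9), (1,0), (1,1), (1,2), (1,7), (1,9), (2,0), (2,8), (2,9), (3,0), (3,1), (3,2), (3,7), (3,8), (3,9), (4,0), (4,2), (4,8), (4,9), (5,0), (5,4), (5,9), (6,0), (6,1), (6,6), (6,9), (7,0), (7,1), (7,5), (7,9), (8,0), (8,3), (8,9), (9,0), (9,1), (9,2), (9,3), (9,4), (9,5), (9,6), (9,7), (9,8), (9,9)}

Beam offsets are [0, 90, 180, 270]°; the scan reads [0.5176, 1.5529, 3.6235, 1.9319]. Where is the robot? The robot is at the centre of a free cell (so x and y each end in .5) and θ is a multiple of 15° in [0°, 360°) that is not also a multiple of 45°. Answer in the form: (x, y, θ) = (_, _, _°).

(x, y, θ) = (8.5, 7.5, 345°)

Enumerate (i+0.5, j+0.5, θ) over the 48 free cells and 16 admissible headings. For each, cast all 4 beams and compare to the given ranges.
  (5.5, 1.5, 240°): beam 1 = 0.5774 ≠ 0.5176 ✗
  (7.5, 6.5, 240°): beam 1 = 0.5774 ≠ 0.5176 ✗
  (7.5, 7.5, 285°): beam 1 = 1.5529 ≠ 0.5176 ✗
  (6.5, 8.5, 15°): beam 1 = 1.9319 ≠ 0.5176 ✗
  …
  (8.5, 7.5, 345°): r_1=0.5176, r_2=1.5529, r_3=3.6235, r_4=1.9319 — all match ✓
Only this pose fits every beam.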